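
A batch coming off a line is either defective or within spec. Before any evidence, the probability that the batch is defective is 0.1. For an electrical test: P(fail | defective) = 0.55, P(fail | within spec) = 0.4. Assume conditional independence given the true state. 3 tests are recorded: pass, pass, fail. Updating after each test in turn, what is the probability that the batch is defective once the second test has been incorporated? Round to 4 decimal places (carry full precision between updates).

0.0588

Apply Bayes' rule sequentially, carrying P(defective) forward.
After 'pass': P(defective) = 0.45·0.1000 / (0.45·0.1000 + 0.6·0.9000) ≈ 0.0769
After 'pass': P(defective) = 0.45·0.0769 / (0.45·0.0769 + 0.6·0.9231) ≈ 0.0588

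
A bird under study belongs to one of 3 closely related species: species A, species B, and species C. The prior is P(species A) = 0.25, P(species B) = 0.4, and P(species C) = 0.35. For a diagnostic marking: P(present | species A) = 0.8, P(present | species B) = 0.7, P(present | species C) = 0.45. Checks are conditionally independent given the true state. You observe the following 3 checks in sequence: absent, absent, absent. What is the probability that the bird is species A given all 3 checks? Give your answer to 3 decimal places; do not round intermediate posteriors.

0.028

After 'absent': normaliser = 0.2·0.2500 + 0.3·0.4000 + 0.55·0.3500; P(species A) ≈ 0.1379, P(species B) ≈ 0.3310, P(species C) ≈ 0.5310
After 'absent': normaliser = 0.2·0.1379 + 0.3·0.3310 + 0.55·0.5310; P(species A) ≈ 0.0658, P(species B) ≈ 0.2370, P(species C) ≈ 0.6971
After 'absent': normaliser = 0.2·0.0658 + 0.3·0.2370 + 0.55·0.6971; P(species A) ≈ 0.0282, P(species B) ≈ 0.1520, P(species C) ≈ 0.8198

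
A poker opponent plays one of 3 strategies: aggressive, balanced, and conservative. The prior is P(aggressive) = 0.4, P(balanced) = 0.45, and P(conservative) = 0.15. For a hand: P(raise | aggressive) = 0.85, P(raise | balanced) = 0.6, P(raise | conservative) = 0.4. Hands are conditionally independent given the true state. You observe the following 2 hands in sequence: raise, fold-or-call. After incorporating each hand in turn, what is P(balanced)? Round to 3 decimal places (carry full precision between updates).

0.554

After 'raise': normaliser = 0.85·0.4000 + 0.6·0.4500 + 0.4·0.1500; P(aggressive) ≈ 0.5075, P(balanced) ≈ 0.4030, P(conservative) ≈ 0.0896
After 'fold-or-call': normaliser = 0.15·0.5075 + 0.4·0.4030 + 0.6·0.0896; P(aggressive) ≈ 0.2615, P(balanced) ≈ 0.5538, P(conservative) ≈ 0.1846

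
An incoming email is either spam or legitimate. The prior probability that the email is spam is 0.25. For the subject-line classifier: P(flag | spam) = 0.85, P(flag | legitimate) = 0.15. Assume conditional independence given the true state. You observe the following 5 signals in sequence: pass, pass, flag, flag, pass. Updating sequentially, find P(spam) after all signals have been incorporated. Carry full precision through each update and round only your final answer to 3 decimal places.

0.056

After 'pass': P(spam) = 0.15·0.2500 / (0.15·0.2500 + 0.85·0.7500) ≈ 0.0556
After 'pass': P(spam) = 0.15·0.0556 / (0.15·0.0556 + 0.85·0.9444) ≈ 0.0103
After 'flag': P(spam) = 0.85·0.0103 / (0.85·0.0103 + 0.15·0.9897) ≈ 0.0556
After 'flag': P(spam) = 0.85·0.0556 / (0.85·0.0556 + 0.15·0.9444) ≈ 0.2500
After 'pass': P(spam) = 0.15·0.2500 / (0.15·0.2500 + 0.85·0.7500) ≈ 0.0556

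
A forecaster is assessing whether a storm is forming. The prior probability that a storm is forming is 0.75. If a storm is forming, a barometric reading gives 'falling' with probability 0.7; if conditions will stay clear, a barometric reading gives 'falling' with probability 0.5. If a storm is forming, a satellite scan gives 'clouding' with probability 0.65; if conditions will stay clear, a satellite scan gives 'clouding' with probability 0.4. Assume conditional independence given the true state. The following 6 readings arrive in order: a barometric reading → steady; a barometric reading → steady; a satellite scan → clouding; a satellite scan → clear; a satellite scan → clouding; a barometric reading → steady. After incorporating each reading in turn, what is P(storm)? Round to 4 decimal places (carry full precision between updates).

After a barometric reading='steady': P(storm) = 0.3·0.7500 / (0.3·0.7500 + 0.5·0.2500) ≈ 0.6429
After a barometric reading='steady': P(storm) = 0.3·0.6429 / (0.3·0.6429 + 0.5·0.3571) ≈ 0.5192
After a satellite scan='clouding': P(storm) = 0.65·0.5192 / (0.65·0.5192 + 0.4·0.4808) ≈ 0.6370
After a satellite scan='clear': P(storm) = 0.35·0.6370 / (0.35·0.6370 + 0.6·0.3630) ≈ 0.5059
After a satellite scan='clouding': P(storm) = 0.65·0.5059 / (0.65·0.5059 + 0.4·0.4941) ≈ 0.6246
After a barometric reading='steady': P(storm) = 0.3·0.6246 / (0.3·0.6246 + 0.5·0.3754) ≈ 0.4995

0.4995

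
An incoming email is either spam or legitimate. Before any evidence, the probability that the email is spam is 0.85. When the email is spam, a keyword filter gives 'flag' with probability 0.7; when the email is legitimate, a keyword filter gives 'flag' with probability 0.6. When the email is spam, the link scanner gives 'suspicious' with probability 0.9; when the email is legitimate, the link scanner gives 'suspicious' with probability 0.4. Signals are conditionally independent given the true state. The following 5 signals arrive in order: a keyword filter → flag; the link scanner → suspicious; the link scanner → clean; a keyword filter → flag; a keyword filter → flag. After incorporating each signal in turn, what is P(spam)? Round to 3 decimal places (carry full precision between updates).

After a keyword filter='flag': P(spam) = 0.7·0.8500 / (0.7·0.8500 + 0.6·0.1500) ≈ 0.8686
After the link scanner='suspicious': P(spam) = 0.9·0.8686 / (0.9·0.8686 + 0.4·0.1314) ≈ 0.9370
After the link scanner='clean': P(spam) = 0.1·0.9370 / (0.1·0.9370 + 0.6·0.0630) ≈ 0.7126
After a keyword filter='flag': P(spam) = 0.7·0.7126 / (0.7·0.7126 + 0.6·0.2874) ≈ 0.7431
After a keyword filter='flag': P(spam) = 0.7·0.7431 / (0.7·0.7431 + 0.6·0.2569) ≈ 0.7714

0.771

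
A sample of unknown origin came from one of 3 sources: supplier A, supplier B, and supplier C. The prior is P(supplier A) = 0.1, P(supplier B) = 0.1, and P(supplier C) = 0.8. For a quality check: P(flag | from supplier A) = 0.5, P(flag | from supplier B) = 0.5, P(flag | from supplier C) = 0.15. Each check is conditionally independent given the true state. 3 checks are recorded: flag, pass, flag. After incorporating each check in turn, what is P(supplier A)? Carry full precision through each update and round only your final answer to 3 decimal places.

0.310

Apply Bayes' rule sequentially, carrying P(supplier A) forward.
After 'flag': normaliser = 0.5·0.1000 + 0.5·0.1000 + 0.15·0.8000; P(supplier A) ≈ 0.2273, P(supplier B) ≈ 0.2273, P(supplier C) ≈ 0.5455
After 'pass': normaliser = 0.5·0.2273 + 0.5·0.2273 + 0.85·0.5455; P(supplier A) ≈ 0.1645, P(supplier B) ≈ 0.1645, P(supplier C) ≈ 0.6711
After 'flag': normaliser = 0.5·0.1645 + 0.5·0.1645 + 0.15·0.6711; P(supplier A) ≈ 0.3102, P(supplier B) ≈ 0.3102, P(supplier C) ≈ 0.3797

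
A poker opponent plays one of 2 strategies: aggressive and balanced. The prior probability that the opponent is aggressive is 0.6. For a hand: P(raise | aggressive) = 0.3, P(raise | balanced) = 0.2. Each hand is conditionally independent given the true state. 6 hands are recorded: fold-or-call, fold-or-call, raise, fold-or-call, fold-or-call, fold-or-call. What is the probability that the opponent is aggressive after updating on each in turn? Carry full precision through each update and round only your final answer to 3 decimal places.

After 'fold-or-call': P(aggressive) = 0.7·0.6000 / (0.7·0.6000 + 0.8·0.4000) ≈ 0.5676
After 'fold-or-call': P(aggressive) = 0.7·0.5676 / (0.7·0.5676 + 0.8·0.4324) ≈ 0.5345
After 'raise': P(aggressive) = 0.3·0.5345 / (0.3·0.5345 + 0.2·0.4655) ≈ 0.6327
After 'fold-or-call': P(aggressive) = 0.7·0.6327 / (0.7·0.6327 + 0.8·0.3673) ≈ 0.6012
After 'fold-or-call': P(aggressive) = 0.7·0.6012 / (0.7·0.6012 + 0.8·0.3988) ≈ 0.5688
After 'fold-or-call': P(aggressive) = 0.7·0.5688 / (0.7·0.5688 + 0.8·0.4312) ≈ 0.5358

0.536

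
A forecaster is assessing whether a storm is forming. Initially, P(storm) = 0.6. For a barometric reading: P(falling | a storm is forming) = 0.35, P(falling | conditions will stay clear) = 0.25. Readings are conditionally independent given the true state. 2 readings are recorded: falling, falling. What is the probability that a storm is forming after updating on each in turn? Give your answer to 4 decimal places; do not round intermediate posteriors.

After 'falling': P(storm) = 0.35·0.6000 / (0.35·0.6000 + 0.25·0.4000) ≈ 0.6774
After 'falling': P(storm) = 0.35·0.6774 / (0.35·0.6774 + 0.25·0.3226) ≈ 0.7462

0.7462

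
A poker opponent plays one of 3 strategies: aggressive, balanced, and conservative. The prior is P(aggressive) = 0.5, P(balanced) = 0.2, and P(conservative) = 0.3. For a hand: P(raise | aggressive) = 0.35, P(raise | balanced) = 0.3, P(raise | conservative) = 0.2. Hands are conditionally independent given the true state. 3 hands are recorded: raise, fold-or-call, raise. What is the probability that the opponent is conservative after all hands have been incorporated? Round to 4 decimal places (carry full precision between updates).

0.1548

After 'raise': normaliser = 0.35·0.5000 + 0.3·0.2000 + 0.2·0.3000; P(aggressive) ≈ 0.5932, P(balanced) ≈ 0.2034, P(conservative) ≈ 0.2034
After 'fold-or-call': normaliser = 0.65·0.5932 + 0.7·0.2034 + 0.8·0.2034; P(aggressive) ≈ 0.5583, P(balanced) ≈ 0.2061, P(conservative) ≈ 0.2356
After 'raise': normaliser = 0.35·0.5583 + 0.3·0.2061 + 0.2·0.2356; P(aggressive) ≈ 0.6420, P(balanced) ≈ 0.2032, P(conservative) ≈ 0.1548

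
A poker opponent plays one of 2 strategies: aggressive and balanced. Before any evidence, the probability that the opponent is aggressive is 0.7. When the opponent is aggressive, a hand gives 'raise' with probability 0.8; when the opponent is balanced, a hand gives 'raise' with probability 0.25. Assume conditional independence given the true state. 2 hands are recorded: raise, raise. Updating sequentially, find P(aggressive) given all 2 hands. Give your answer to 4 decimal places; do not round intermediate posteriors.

0.9598

After 'raise': P(aggressive) = 0.8·0.7000 / (0.8·0.7000 + 0.25·0.3000) ≈ 0.8819
After 'raise': P(aggressive) = 0.8·0.8819 / (0.8·0.8819 + 0.25·0.1181) ≈ 0.9598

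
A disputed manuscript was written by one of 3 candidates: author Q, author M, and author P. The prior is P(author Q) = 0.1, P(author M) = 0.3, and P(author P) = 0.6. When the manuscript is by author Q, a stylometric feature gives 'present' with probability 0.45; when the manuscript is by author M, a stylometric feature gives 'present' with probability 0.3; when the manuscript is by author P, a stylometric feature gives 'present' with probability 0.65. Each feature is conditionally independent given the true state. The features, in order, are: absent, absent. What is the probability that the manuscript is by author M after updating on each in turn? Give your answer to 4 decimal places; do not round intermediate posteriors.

0.5862

After 'absent': normaliser = 0.55·0.1000 + 0.7·0.3000 + 0.35·0.6000; P(author Q) ≈ 0.1158, P(author M) ≈ 0.4421, P(author P) ≈ 0.4421
After 'absent': normaliser = 0.55·0.1158 + 0.7·0.4421 + 0.35·0.4421; P(author Q) ≈ 0.1206, P(author M) ≈ 0.5862, P(author P) ≈ 0.2931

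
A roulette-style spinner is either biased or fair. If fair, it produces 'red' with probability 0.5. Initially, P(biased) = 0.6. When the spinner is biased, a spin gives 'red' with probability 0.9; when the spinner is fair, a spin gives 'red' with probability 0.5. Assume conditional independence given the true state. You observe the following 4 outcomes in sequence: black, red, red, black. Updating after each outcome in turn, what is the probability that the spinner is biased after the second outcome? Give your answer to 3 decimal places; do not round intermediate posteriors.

After 'black': P(biased) = 0.1·0.6000 / (0.1·0.6000 + 0.5·0.4000) ≈ 0.2308
After 'red': P(biased) = 0.9·0.2308 / (0.9·0.2308 + 0.5·0.7692) ≈ 0.3506

0.351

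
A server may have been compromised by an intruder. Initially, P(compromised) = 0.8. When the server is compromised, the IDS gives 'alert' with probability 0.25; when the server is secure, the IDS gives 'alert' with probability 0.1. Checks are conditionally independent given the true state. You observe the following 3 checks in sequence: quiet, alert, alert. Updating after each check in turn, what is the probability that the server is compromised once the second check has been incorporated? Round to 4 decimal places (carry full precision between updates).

After 'quiet': P(compromised) = 0.75·0.8000 / (0.75·0.8000 + 0.9·0.2000) ≈ 0.7692
After 'alert': P(compromised) = 0.25·0.7692 / (0.25·0.7692 + 0.1·0.2308) ≈ 0.8929

0.8929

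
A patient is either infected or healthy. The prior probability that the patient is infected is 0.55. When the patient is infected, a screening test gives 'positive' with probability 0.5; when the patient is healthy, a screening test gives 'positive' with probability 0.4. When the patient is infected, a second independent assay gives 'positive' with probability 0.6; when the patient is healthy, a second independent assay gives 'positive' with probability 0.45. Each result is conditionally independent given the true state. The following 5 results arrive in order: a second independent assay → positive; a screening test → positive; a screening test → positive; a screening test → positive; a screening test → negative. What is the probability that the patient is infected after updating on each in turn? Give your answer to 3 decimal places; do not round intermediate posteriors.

Apply Bayes' rule sequentially, carrying P(infected) forward.
After a second independent assay='positive': P(infected) = 0.6·0.5500 / (0.6·0.5500 + 0.45·0.4500) ≈ 0.6197
After a screening test='positive': P(infected) = 0.5·0.6197 / (0.5·0.6197 + 0.4·0.3803) ≈ 0.6707
After a screening test='positive': P(infected) = 0.5·0.6707 / (0.5·0.6707 + 0.4·0.3293) ≈ 0.7180
After a screening test='positive': P(infected) = 0.5·0.7180 / (0.5·0.7180 + 0.4·0.2820) ≈ 0.7609
After a screening test='negative': P(infected) = 0.5·0.7609 / (0.5·0.7609 + 0.6·0.2391) ≈ 0.7262

0.726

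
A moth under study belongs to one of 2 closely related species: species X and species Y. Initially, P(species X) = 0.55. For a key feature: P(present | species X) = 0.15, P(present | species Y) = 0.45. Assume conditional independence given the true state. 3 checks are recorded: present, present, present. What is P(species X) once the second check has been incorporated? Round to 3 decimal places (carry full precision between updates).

After 'present': P(species X) = 0.15·0.5500 / (0.15·0.5500 + 0.45·0.4500) ≈ 0.2895
After 'present': P(species X) = 0.15·0.2895 / (0.15·0.2895 + 0.45·0.7105) ≈ 0.1196

0.120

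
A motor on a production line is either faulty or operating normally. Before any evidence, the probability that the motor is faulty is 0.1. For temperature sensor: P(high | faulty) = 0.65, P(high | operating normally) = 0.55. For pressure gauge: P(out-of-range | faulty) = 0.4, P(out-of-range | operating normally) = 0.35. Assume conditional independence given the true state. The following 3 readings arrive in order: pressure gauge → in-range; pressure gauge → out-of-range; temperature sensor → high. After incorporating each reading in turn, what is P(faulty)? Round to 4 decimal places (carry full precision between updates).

After pressure gauge='in-range': P(faulty) = 0.6·0.1000 / (0.6·0.1000 + 0.65·0.9000) ≈ 0.0930
After pressure gauge='out-of-range': P(faulty) = 0.4·0.0930 / (0.4·0.0930 + 0.35·0.9070) ≈ 0.1049
After temperature sensor='high': P(faulty) = 0.65·0.1049 / (0.65·0.1049 + 0.55·0.8951) ≈ 0.1217

0.1217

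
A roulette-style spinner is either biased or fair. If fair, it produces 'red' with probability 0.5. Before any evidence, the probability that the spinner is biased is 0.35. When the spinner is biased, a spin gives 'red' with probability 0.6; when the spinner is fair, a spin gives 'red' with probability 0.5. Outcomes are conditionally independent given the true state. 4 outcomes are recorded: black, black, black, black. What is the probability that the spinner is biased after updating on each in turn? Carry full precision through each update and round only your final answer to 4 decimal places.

0.1807

After 'black': P(biased) = 0.4·0.3500 / (0.4·0.3500 + 0.5·0.6500) ≈ 0.3011
After 'black': P(biased) = 0.4·0.3011 / (0.4·0.3011 + 0.5·0.6989) ≈ 0.2563
After 'black': P(biased) = 0.4·0.2563 / (0.4·0.2563 + 0.5·0.7437) ≈ 0.2161
After 'black': P(biased) = 0.4·0.2161 / (0.4·0.2161 + 0.5·0.7839) ≈ 0.1807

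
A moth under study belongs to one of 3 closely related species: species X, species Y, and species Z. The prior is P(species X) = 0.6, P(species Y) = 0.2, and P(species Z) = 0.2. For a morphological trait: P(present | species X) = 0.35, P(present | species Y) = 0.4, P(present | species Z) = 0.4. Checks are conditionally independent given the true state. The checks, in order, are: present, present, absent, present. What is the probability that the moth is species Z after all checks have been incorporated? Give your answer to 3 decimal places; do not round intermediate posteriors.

Each posterior becomes the prior for the next update.
After 'present': normaliser = 0.35·0.6000 + 0.4·0.2000 + 0.4·0.2000; P(species X) ≈ 0.5676, P(species Y) ≈ 0.2162, P(species Z) ≈ 0.2162
After 'present': normaliser = 0.35·0.5676 + 0.4·0.2162 + 0.4·0.2162; P(species X) ≈ 0.5345, P(species Y) ≈ 0.2327, P(species Z) ≈ 0.2327
After 'absent': normaliser = 0.65·0.5345 + 0.6·0.2327 + 0.6·0.2327; P(species X) ≈ 0.5544, P(species Y) ≈ 0.2228, P(species Z) ≈ 0.2228
After 'present': normaliser = 0.35·0.5544 + 0.4·0.2228 + 0.4·0.2228; P(species X) ≈ 0.5212, P(species Y) ≈ 0.2394, P(species Z) ≈ 0.2394

0.239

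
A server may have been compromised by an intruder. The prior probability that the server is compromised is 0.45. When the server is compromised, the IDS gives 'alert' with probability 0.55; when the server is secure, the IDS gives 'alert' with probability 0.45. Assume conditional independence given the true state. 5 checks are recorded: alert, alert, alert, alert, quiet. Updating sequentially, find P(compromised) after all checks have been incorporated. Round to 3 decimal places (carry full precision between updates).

After 'alert': P(compromised) = 0.55·0.4500 / (0.55·0.4500 + 0.45·0.5500) ≈ 0.5000
After 'alert': P(compromised) = 0.55·0.5000 / (0.55·0.5000 + 0.45·0.5000) ≈ 0.5500
After 'alert': P(compromised) = 0.55·0.5500 / (0.55·0.5500 + 0.45·0.4500) ≈ 0.5990
After 'alert': P(compromised) = 0.55·0.5990 / (0.55·0.5990 + 0.45·0.4010) ≈ 0.6461
After 'quiet': P(compromised) = 0.45·0.6461 / (0.45·0.6461 + 0.55·0.3539) ≈ 0.5990

0.599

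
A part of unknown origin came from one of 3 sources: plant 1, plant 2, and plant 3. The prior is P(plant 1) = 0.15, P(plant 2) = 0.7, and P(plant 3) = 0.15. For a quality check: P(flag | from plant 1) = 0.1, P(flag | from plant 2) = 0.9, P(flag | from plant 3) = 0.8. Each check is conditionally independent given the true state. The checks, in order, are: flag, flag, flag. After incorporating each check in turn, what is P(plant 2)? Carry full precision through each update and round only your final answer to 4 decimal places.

0.8690

After 'flag': normaliser = 0.1·0.1500 + 0.9·0.7000 + 0.8·0.1500; P(plant 1) ≈ 0.0196, P(plant 2) ≈ 0.8235, P(plant 3) ≈ 0.1569
After 'flag': normaliser = 0.1·0.0196 + 0.9·0.8235 + 0.8·0.1569; P(plant 1) ≈ 0.0023, P(plant 2) ≈ 0.8533, P(plant 3) ≈ 0.1445
After 'flag': normaliser = 0.1·0.0023 + 0.9·0.8533 + 0.8·0.1445; P(plant 1) ≈ 0.0003, P(plant 2) ≈ 0.8690, P(plant 3) ≈ 0.1308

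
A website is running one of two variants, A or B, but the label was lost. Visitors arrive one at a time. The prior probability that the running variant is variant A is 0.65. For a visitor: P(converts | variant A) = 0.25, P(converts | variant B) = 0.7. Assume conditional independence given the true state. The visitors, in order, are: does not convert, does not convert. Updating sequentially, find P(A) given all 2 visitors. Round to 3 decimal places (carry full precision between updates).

After 'does not convert': P(A) = 0.75·0.6500 / (0.75·0.6500 + 0.3·0.3500) ≈ 0.8228
After 'does not convert': P(A) = 0.75·0.8228 / (0.75·0.8228 + 0.3·0.1772) ≈ 0.9207

0.921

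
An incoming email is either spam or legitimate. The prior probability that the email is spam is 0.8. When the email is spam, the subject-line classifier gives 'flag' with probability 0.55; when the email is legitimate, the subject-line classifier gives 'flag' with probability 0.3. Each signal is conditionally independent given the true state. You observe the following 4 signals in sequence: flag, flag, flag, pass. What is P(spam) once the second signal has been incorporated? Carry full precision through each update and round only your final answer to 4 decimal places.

After 'flag': P(spam) = 0.55·0.8000 / (0.55·0.8000 + 0.3·0.2000) ≈ 0.8800
After 'flag': P(spam) = 0.55·0.8800 / (0.55·0.8800 + 0.3·0.1200) ≈ 0.9308

0.9308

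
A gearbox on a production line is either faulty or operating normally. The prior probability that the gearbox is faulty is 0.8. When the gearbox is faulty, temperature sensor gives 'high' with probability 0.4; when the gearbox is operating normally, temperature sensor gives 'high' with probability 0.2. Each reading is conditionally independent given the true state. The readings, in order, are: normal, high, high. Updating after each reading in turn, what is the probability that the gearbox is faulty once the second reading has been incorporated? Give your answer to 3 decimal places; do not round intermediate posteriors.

0.857

Apply Bayes' rule sequentially, carrying P(faulty) forward.
After 'normal': P(faulty) = 0.6·0.8000 / (0.6·0.8000 + 0.8·0.2000) ≈ 0.7500
After 'high': P(faulty) = 0.4·0.7500 / (0.4·0.7500 + 0.2·0.2500) ≈ 0.8571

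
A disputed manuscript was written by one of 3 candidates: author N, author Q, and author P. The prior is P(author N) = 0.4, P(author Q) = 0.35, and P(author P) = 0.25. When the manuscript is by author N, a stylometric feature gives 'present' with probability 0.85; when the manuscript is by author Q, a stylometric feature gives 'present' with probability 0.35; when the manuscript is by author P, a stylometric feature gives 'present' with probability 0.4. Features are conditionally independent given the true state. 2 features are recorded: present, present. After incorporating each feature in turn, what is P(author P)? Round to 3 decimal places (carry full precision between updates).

0.108

After 'present': normaliser = 0.85·0.4000 + 0.35·0.3500 + 0.4·0.2500; P(author N) ≈ 0.6044, P(author Q) ≈ 0.2178, P(author P) ≈ 0.1778
After 'present': normaliser = 0.85·0.6044 + 0.35·0.2178 + 0.4·0.1778; P(author N) ≈ 0.7771, P(author Q) ≈ 0.1153, P(author P) ≈ 0.1076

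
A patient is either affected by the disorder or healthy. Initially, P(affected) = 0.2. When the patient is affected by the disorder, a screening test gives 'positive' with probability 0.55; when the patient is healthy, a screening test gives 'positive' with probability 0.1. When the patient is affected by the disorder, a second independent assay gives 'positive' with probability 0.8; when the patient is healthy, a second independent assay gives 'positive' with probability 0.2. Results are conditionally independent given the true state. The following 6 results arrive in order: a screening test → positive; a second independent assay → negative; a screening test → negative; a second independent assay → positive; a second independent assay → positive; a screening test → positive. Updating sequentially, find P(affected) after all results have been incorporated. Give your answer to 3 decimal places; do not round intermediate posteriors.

0.938

After a screening test='positive': P(affected) = 0.55·0.2000 / (0.55·0.2000 + 0.1·0.8000) ≈ 0.5789
After a second independent assay='negative': P(affected) = 0.2·0.5789 / (0.2·0.5789 + 0.8·0.4211) ≈ 0.2558
After a screening test='negative': P(affected) = 0.45·0.2558 / (0.45·0.2558 + 0.9·0.7442) ≈ 0.1467
After a second independent assay='positive': P(affected) = 0.8·0.1467 / (0.8·0.1467 + 0.2·0.8533) ≈ 0.4074
After a second independent assay='positive': P(affected) = 0.8·0.4074 / (0.8·0.4074 + 0.2·0.5926) ≈ 0.7333
After a screening test='positive': P(affected) = 0.55·0.7333 / (0.55·0.7333 + 0.1·0.2667) ≈ 0.9380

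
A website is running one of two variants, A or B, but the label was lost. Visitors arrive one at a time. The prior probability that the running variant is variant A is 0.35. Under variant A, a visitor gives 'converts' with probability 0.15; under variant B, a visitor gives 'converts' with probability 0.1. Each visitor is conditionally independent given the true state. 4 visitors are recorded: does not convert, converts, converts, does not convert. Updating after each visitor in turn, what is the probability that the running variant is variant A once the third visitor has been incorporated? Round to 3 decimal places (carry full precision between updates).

Apply Bayes' rule sequentially, carrying P(A) forward.
After 'does not convert': P(A) = 0.85·0.3500 / (0.85·0.3500 + 0.9·0.6500) ≈ 0.3371
After 'converts': P(A) = 0.15·0.3371 / (0.15·0.3371 + 0.1·0.6629) ≈ 0.4327
After 'converts': P(A) = 0.15·0.4327 / (0.15·0.4327 + 0.1·0.5673) ≈ 0.5336

0.534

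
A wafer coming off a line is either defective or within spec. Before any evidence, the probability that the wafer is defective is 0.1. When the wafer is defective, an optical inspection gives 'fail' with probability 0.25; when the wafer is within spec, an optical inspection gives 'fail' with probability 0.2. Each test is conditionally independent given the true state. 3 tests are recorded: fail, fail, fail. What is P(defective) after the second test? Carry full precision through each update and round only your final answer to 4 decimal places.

0.1479

After 'fail': P(defective) = 0.25·0.1000 / (0.25·0.1000 + 0.2·0.9000) ≈ 0.1220
After 'fail': P(defective) = 0.25·0.1220 / (0.25·0.1220 + 0.2·0.8780) ≈ 0.1479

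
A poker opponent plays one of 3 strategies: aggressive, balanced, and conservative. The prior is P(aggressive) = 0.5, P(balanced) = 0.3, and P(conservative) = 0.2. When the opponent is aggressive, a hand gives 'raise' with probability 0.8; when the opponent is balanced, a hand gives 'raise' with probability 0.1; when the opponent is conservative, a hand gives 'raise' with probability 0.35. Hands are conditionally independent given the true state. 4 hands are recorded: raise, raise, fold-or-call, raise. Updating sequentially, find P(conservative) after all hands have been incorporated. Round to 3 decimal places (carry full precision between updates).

0.098

After 'raise': normaliser = 0.8·0.5000 + 0.1·0.3000 + 0.35·0.2000; P(aggressive) ≈ 0.8000, P(balanced) ≈ 0.0600, P(conservative) ≈ 0.1400
After 'raise': normaliser = 0.8·0.8000 + 0.1·0.0600 + 0.35·0.1400; P(aggressive) ≈ 0.9209, P(balanced) ≈ 0.0086, P(conservative) ≈ 0.0705
After 'fold-or-call': normaliser = 0.2·0.9209 + 0.9·0.0086 + 0.65·0.0705; P(aggressive) ≈ 0.7746, P(balanced) ≈ 0.0327, P(conservative) ≈ 0.1927
After 'raise': normaliser = 0.8·0.7746 + 0.1·0.0327 + 0.35·0.1927; P(aggressive) ≈ 0.8976, P(balanced) ≈ 0.0047, P(conservative) ≈ 0.0977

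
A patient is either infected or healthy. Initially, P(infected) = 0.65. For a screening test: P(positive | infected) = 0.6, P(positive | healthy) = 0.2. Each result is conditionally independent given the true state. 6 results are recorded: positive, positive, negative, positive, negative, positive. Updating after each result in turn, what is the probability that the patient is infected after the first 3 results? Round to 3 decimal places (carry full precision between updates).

After 'positive': P(infected) = 0.6·0.6500 / (0.6·0.6500 + 0.2·0.3500) ≈ 0.8478
After 'positive': P(infected) = 0.6·0.8478 / (0.6·0.8478 + 0.2·0.1522) ≈ 0.9435
After 'negative': P(infected) = 0.4·0.9435 / (0.4·0.9435 + 0.8·0.0565) ≈ 0.8931

0.893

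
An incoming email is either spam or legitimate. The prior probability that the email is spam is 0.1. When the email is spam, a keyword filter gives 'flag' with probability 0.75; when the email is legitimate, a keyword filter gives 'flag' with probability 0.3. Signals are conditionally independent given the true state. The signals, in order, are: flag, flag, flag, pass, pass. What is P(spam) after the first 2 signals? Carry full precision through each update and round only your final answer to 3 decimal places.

0.410

After 'flag': P(spam) = 0.75·0.1000 / (0.75·0.1000 + 0.3·0.9000) ≈ 0.2174
After 'flag': P(spam) = 0.75·0.2174 / (0.75·0.2174 + 0.3·0.7826) ≈ 0.4098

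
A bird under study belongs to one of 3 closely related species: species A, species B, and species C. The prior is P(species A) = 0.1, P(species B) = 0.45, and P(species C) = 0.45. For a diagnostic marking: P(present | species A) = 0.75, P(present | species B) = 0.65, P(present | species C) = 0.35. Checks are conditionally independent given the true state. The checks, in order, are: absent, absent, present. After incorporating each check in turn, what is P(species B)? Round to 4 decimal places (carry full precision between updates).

After 'absent': normaliser = 0.25·0.1000 + 0.35·0.4500 + 0.65·0.4500; P(species A) ≈ 0.0526, P(species B) ≈ 0.3316, P(species C) ≈ 0.6158
After 'absent': normaliser = 0.25·0.0526 + 0.35·0.3316 + 0.65·0.6158; P(species A) ≈ 0.0249, P(species B) ≈ 0.2192, P(species C) ≈ 0.7560
After 'present': normaliser = 0.75·0.0249 + 0.65·0.2192 + 0.35·0.7560; P(species A) ≈ 0.0438, P(species B) ≈ 0.3347, P(species C) ≈ 0.6215

0.3347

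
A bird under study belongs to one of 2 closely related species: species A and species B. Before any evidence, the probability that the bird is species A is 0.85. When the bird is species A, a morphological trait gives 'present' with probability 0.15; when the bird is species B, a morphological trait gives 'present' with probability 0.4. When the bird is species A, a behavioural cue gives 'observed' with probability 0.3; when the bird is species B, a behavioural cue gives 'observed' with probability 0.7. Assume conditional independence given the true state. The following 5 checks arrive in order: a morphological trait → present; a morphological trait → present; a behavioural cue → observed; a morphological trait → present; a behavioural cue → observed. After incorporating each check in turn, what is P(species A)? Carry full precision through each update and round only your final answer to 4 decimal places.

0.0520

After a morphological trait='present': P(species A) = 0.15·0.8500 / (0.15·0.8500 + 0.4·0.1500) ≈ 0.6800
After a morphological trait='present': P(species A) = 0.15·0.6800 / (0.15·0.6800 + 0.4·0.3200) ≈ 0.4435
After a behavioural cue='observed': P(species A) = 0.3·0.4435 / (0.3·0.4435 + 0.7·0.5565) ≈ 0.2546
After a morphological trait='present': P(species A) = 0.15·0.2546 / (0.15·0.2546 + 0.4·0.7454) ≈ 0.1135
After a behavioural cue='observed': P(species A) = 0.3·0.1135 / (0.3·0.1135 + 0.7·0.8865) ≈ 0.0520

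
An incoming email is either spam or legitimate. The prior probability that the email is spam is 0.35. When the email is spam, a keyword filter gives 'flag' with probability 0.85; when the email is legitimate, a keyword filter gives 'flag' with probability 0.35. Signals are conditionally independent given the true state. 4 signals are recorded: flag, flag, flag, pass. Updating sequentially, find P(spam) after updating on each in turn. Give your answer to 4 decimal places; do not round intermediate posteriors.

After 'flag': P(spam) = 0.85·0.3500 / (0.85·0.3500 + 0.35·0.6500) ≈ 0.5667
After 'flag': P(spam) = 0.85·0.5667 / (0.85·0.5667 + 0.35·0.4333) ≈ 0.7605
After 'flag': P(spam) = 0.85·0.7605 / (0.85·0.7605 + 0.35·0.2395) ≈ 0.8852
After 'pass': P(spam) = 0.15·0.8852 / (0.15·0.8852 + 0.65·0.1148) ≈ 0.6403

0.6403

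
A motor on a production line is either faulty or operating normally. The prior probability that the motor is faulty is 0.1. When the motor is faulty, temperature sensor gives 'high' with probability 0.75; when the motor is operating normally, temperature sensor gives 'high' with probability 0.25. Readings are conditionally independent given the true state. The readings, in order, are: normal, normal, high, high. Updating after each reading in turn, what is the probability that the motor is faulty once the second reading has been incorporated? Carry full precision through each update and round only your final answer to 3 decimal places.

After 'normal': P(faulty) = 0.25·0.1000 / (0.25·0.1000 + 0.75·0.9000) ≈ 0.0357
After 'normal': P(faulty) = 0.25·0.0357 / (0.25·0.0357 + 0.75·0.9643) ≈ 0.0122

0.012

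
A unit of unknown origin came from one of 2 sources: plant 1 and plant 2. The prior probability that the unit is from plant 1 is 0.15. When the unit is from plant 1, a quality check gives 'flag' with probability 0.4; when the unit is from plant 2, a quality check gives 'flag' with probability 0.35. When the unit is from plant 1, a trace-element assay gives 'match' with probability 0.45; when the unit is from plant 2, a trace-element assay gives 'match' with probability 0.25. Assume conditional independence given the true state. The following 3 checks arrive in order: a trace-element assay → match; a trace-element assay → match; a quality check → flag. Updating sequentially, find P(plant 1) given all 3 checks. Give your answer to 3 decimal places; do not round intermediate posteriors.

0.395

After a trace-element assay='match': P(plant 1) = 0.45·0.1500 / (0.45·0.1500 + 0.25·0.8500) ≈ 0.2411
After a trace-element assay='match': P(plant 1) = 0.45·0.2411 / (0.45·0.2411 + 0.25·0.7589) ≈ 0.3638
After a quality check='flag': P(plant 1) = 0.4·0.3638 / (0.4·0.3638 + 0.35·0.6362) ≈ 0.3952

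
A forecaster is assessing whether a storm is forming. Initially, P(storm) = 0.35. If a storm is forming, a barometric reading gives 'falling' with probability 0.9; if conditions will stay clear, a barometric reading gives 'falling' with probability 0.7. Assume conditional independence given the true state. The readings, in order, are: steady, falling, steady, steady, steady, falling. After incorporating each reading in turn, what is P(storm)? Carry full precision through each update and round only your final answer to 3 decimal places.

0.011

After 'steady': P(storm) = 0.1·0.3500 / (0.1·0.3500 + 0.3·0.6500) ≈ 0.1522
After 'falling': P(storm) = 0.9·0.1522 / (0.9·0.1522 + 0.7·0.8478) ≈ 0.1875
After 'steady': P(storm) = 0.1·0.1875 / (0.1·0.1875 + 0.3·0.8125) ≈ 0.0714
After 'steady': P(storm) = 0.1·0.0714 / (0.1·0.0714 + 0.3·0.9286) ≈ 0.0250
After 'steady': P(storm) = 0.1·0.0250 / (0.1·0.0250 + 0.3·0.9750) ≈ 0.0085
After 'falling': P(storm) = 0.9·0.0085 / (0.9·0.0085 + 0.7·0.9915) ≈ 0.0109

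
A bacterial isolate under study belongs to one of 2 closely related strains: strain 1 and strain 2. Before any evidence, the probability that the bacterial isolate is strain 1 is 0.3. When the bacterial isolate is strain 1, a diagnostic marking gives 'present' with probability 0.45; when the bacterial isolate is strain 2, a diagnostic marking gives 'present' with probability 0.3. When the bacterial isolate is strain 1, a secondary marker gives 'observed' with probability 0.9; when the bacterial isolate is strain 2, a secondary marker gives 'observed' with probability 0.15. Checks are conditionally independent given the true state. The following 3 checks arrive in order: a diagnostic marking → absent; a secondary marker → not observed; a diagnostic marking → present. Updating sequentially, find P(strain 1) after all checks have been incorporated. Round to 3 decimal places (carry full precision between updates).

0.056

After a diagnostic marking='absent': P(strain 1) = 0.55·0.3000 / (0.55·0.3000 + 0.7·0.7000) ≈ 0.2519
After a secondary marker='not observed': P(strain 1) = 0.1·0.2519 / (0.1·0.2519 + 0.85·0.7481) ≈ 0.0381
After a diagnostic marking='present': P(strain 1) = 0.45·0.0381 / (0.45·0.0381 + 0.3·0.9619) ≈ 0.0561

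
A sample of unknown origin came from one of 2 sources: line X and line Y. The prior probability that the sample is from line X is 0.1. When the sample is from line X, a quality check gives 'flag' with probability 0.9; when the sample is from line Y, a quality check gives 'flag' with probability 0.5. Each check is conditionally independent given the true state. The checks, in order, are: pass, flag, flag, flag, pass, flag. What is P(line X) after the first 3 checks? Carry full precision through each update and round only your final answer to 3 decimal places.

After 'pass': P(line X) = 0.1·0.1000 / (0.1·0.1000 + 0.5·0.9000) ≈ 0.0217
After 'flag': P(line X) = 0.9·0.0217 / (0.9·0.0217 + 0.5·0.9783) ≈ 0.0385
After 'flag': P(line X) = 0.9·0.0385 / (0.9·0.0385 + 0.5·0.9615) ≈ 0.0672

0.067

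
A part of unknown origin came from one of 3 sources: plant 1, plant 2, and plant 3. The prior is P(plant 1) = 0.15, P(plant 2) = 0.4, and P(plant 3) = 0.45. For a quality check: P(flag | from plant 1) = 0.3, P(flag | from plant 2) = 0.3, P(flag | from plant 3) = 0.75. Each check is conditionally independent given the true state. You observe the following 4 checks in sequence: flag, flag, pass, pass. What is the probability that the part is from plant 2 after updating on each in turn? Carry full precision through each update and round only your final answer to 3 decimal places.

Apply Bayes' rule sequentially, carrying P(plant 2) forward.
After 'flag': normaliser = 0.3·0.1500 + 0.3·0.4000 + 0.75·0.4500; P(plant 1) ≈ 0.0896, P(plant 2) ≈ 0.2388, P(plant 3) ≈ 0.6716
After 'flag': normaliser = 0.3·0.0896 + 0.3·0.2388 + 0.75·0.6716; P(plant 1) ≈ 0.0446, P(plant 2) ≈ 0.1190, P(plant 3) ≈ 0.8364
After 'pass': normaliser = 0.7·0.0446 + 0.7·0.1190 + 0.25·0.8364; P(plant 1) ≈ 0.0965, P(plant 2) ≈ 0.2573, P(plant 3) ≈ 0.6462
After 'pass': normaliser = 0.7·0.0965 + 0.7·0.2573 + 0.25·0.6462; P(plant 1) ≈ 0.1651, P(plant 2) ≈ 0.4402, P(plant 3) ≈ 0.3948

0.440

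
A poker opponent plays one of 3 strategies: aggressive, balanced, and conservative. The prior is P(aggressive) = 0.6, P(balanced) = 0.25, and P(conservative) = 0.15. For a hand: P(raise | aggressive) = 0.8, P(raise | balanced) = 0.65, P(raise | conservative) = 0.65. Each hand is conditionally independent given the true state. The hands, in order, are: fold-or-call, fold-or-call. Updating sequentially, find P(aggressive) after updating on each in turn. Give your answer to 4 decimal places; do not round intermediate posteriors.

0.3288

After 'fold-or-call': normaliser = 0.2·0.6000 + 0.35·0.2500 + 0.35·0.1500; P(aggressive) ≈ 0.4615, P(balanced) ≈ 0.3365, P(conservative) ≈ 0.2019
After 'fold-or-call': normaliser = 0.2·0.4615 + 0.35·0.3365 + 0.35·0.2019; P(aggressive) ≈ 0.3288, P(balanced) ≈ 0.4195, P(conservative) ≈ 0.2517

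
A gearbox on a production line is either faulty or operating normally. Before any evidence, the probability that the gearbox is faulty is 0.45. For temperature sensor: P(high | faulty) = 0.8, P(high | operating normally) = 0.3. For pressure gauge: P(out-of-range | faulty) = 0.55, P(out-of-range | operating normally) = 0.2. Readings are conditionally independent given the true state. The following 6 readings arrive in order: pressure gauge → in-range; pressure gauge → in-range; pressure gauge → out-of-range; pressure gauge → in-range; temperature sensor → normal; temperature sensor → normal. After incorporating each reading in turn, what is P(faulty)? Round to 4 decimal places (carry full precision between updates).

Each posterior becomes the prior for the next update.
After pressure gauge='in-range': P(faulty) = 0.45·0.4500 / (0.45·0.4500 + 0.8·0.5500) ≈ 0.3152
After pressure gauge='in-range': P(faulty) = 0.45·0.3152 / (0.45·0.3152 + 0.8·0.6848) ≈ 0.2056
After pressure gauge='out-of-range': P(faulty) = 0.55·0.2056 / (0.55·0.2056 + 0.2·0.7944) ≈ 0.4159
After pressure gauge='in-range': P(faulty) = 0.45·0.4159 / (0.45·0.4159 + 0.8·0.5841) ≈ 0.2859
After temperature sensor='normal': P(faulty) = 0.2·0.2859 / (0.2·0.2859 + 0.7·0.7141) ≈ 0.1027
After temperature sensor='normal': P(faulty) = 0.2·0.1027 / (0.2·0.1027 + 0.7·0.8973) ≈ 0.0317

0.0317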